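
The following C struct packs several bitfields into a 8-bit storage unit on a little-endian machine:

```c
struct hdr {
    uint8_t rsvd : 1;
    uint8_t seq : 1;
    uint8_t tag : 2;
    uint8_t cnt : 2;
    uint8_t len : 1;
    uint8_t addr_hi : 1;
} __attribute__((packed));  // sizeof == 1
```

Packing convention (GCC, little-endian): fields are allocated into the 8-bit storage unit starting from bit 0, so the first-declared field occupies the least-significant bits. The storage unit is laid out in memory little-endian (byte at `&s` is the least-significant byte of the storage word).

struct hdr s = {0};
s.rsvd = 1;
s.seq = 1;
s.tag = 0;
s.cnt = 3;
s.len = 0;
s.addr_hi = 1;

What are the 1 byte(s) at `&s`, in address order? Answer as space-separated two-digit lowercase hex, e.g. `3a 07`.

rsvd:1 = 1 → 0x1 << 0 → word 0x01
seq:1 = 1 → 0x1 << 1 → word 0x03
tag:2 = 0 → 0x0 << 2 → word 0x03
cnt:2 = 3 → 0x3 << 4 → word 0x33
len:1 = 0 → 0x0 << 6 → word 0x33
addr_hi:1 = 1 → 0x1 << 7 → word 0xb3
word = 0xb3 → little-endian bytes:
  [0]=0xb3

b3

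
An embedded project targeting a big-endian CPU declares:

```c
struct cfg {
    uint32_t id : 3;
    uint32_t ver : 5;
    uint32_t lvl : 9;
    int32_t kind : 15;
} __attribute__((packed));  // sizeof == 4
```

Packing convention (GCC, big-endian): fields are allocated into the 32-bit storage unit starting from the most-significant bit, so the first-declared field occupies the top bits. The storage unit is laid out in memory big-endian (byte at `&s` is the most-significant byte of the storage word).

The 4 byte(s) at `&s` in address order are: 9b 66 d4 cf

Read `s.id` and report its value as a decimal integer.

4

[0]=0x9b [1]=0x66 [2]=0xd4 [3]=0xcf (big-endian) → word 0x9b66d4cf
id:3 @ bit 29 → (0x9b66d4cf>>29)&0x7 = 0x4  ←
ver:5 @ bit 24 → (0x9b66d4cf>>24)&0x1f = 0x1b
lvl:9 @ bit 15 → (0x9b66d4cf>>15)&0x1ff = 0xcd
kind:15 @ bit 0 → (0x9b66d4cf>>0)&0x7fff = 0x54cf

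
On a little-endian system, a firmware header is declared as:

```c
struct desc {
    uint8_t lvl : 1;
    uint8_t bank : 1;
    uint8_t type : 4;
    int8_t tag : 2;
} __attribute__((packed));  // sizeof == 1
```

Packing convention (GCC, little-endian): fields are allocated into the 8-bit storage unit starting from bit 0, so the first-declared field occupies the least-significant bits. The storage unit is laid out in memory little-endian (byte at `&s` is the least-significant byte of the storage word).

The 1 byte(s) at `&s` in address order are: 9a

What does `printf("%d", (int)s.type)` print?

6

[0]=0x9a (little-endian) → word 0x9a
lvl:1 @ bit 0 → (0x9a>>0)&0x1 = 0x0
bank:1 @ bit 1 → (0x9a>>1)&0x1 = 0x1
type:4 @ bit 2 → (0x9a>>2)&0xf = 0x6  ←
tag:2 @ bit 6 → (0x9a>>6)&0x3 = 0x2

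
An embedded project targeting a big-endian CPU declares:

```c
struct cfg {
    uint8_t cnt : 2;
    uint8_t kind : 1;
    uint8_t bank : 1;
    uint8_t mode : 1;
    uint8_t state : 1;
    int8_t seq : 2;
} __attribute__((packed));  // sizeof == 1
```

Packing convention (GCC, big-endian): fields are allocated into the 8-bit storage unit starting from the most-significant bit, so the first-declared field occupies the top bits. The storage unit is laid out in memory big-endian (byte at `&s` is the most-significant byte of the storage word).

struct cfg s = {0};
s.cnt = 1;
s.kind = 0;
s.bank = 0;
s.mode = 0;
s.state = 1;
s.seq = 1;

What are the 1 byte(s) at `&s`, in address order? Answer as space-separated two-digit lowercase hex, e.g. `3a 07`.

cnt (2b) val=1 bits=0x1 at bit 6: 0x40
kind (1b) val=0 bits=0x0 at bit 5: 0x40
bank (1b) val=0 bits=0x0 at bit 4: 0x40
mode (1b) val=0 bits=0x0 at bit 3: 0x40
state (1b) val=1 bits=0x1 at bit 2: 0x44
seq (2b) val=1 bits=0x1 at bit 0: 0x45
word = 0x45 → big-endian bytes:
  [0]=0x45

45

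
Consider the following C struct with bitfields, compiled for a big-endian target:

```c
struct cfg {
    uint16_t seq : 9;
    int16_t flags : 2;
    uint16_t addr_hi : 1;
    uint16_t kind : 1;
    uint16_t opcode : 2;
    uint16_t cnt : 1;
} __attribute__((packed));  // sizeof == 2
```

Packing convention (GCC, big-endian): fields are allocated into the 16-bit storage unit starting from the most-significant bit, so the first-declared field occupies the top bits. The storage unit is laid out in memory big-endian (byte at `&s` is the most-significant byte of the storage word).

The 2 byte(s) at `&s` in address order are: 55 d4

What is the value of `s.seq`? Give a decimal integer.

[0]=0x55 [1]=0xd4 (big-endian) → word 0x55d4
seq [7+:9] = (word>>7) & 0x1ff = 171  ←
flags [5+:2] = (word>>5) & 0x3 = 2
addr_hi [4+:1] = (word>>4) & 0x1 = 1
kind [3+:1] = (word>>3) & 0x1 = 0
opcode [1+:2] = (word>>1) & 0x3 = 2
cnt [0+:1] = (word>>0) & 0x1 = 0

171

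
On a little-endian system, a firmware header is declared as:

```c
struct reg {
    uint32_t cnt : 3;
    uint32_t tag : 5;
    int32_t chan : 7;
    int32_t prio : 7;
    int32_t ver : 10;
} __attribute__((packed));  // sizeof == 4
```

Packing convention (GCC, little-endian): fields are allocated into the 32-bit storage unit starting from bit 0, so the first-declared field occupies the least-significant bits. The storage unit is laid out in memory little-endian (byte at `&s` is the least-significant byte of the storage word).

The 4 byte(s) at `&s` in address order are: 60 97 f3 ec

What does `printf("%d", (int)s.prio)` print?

[0]=0x60 [1]=0x97 [2]=0xf3 [3]=0xec (little-endian) → word 0xecf39760
cnt [0+:3] = (word>>0) & 0x7 = 0
tag [3+:5] = (word>>3) & 0x1f = 12
chan [8+:7] = (word>>8) & 0x7f = 23
prio [15+:7] = (word>>15) & 0x7f = 103  ←
ver [22+:10] = (word>>22) & 0x3ff = 947
prio signed 7b, MSB=1: 103 - 128 = -25

-25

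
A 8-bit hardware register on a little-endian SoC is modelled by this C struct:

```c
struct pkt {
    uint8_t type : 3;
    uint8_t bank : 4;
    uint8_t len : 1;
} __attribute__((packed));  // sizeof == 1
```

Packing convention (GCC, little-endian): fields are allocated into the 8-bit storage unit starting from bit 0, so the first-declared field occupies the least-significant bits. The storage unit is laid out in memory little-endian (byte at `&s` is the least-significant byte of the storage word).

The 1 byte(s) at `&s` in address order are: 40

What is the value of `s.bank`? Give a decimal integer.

[0]=0x40 (little-endian) → word 0x40
type [0+:3] = (word>>0) & 0x7 = 0
bank [3+:4] = (word>>3) & 0xf = 8  ←
len [7+:1] = (word>>7) & 0x1 = 0

8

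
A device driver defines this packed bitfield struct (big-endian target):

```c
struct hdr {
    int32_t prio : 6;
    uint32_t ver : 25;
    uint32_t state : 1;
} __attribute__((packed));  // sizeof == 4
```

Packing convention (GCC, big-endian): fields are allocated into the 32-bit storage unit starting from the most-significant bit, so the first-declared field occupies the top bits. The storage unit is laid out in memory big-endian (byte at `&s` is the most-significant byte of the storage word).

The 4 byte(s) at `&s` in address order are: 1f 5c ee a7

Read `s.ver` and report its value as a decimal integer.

28211027

[0]=0x1f [1]=0x5c [2]=0xee [3]=0xa7 (big-endian) → word 0x1f5ceea7
prio [26+:6] = (word>>26) & 0x3f = 7
ver [1+:25] = (word>>1) & 0x1ffffff = 28211027  ←
state [0+:1] = (word>>0) & 0x1 = 1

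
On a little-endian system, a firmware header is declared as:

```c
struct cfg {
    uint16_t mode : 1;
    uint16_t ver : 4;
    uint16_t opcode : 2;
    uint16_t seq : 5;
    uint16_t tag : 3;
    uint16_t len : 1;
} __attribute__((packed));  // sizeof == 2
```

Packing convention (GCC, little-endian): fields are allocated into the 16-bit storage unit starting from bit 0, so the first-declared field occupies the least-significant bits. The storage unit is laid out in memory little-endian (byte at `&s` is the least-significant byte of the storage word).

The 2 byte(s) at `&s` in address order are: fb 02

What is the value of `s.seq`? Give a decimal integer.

5

[0]=0xfb [1]=0x02 (little-endian) → word 0x02fb
mode [0+:1] = (word>>0) & 0x1 = 1
ver [1+:4] = (word>>1) & 0xf = 13
opcode [5+:2] = (word>>5) & 0x3 = 3
seq [7+:5] = (word>>7) & 0x1f = 5  ←
tag [12+:3] = (word>>12) & 0x7 = 0
len [15+:1] = (word>>15) & 0x1 = 0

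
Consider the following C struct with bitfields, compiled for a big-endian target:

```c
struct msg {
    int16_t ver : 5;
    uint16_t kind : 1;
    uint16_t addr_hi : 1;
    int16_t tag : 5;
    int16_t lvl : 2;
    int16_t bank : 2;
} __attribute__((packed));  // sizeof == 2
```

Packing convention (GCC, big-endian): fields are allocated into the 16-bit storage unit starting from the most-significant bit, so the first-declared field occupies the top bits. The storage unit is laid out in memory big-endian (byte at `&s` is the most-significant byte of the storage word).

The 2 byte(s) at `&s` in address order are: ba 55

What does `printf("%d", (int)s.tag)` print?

5

[0]=0xba [1]=0x55 (big-endian) → word 0xba55
ver:5 @ bit 11 → (0xba55>>11)&0x1f = 0x17
kind:1 @ bit 10 → (0xba55>>10)&0x1 = 0x0
addr_hi:1 @ bit 9 → (0xba55>>9)&0x1 = 0x1
tag:5 @ bit 4 → (0xba55>>4)&0x1f = 0x5  ←
lvl:2 @ bit 2 → (0xba55>>2)&0x3 = 0x1
bank:2 @ bit 0 → (0xba55>>0)&0x3 = 0x1
tag signed 5b, MSB=0: value = 5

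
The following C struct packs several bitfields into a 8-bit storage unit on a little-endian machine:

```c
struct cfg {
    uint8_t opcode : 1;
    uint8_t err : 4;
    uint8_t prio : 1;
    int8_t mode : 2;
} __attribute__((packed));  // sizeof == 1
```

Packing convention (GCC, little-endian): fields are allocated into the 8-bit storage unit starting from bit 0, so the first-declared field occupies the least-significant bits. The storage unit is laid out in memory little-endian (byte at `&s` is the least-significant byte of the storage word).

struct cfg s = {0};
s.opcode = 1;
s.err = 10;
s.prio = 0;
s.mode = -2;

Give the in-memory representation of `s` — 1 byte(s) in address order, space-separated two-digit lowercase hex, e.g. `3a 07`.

opcode:1 = 1 → 0x1 << 0 → word 0x01
err:4 = 10 → 0xa << 1 → word 0x15
prio:1 = 0 → 0x0 << 5 → word 0x15
mode:2 = -2 → 0x2 << 6 → word 0x95
word = 0x95 → little-endian bytes:
  [0]=0x95

95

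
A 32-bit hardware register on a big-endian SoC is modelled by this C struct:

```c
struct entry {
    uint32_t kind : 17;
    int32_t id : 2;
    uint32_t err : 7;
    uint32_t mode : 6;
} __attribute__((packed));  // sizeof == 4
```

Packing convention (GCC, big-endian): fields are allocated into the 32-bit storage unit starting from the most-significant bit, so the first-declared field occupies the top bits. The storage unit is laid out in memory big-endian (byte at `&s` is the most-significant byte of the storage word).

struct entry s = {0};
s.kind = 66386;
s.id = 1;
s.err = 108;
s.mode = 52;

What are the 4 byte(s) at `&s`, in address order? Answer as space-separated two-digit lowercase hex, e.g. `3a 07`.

81 a9 3b 34

[15+:17] kind=66386 & 0x1ffff = 0x10352; word=0x81a90000
[13+:2] id=1 & 0x3 = 0x1; word=0x81a92000
[6+:7] err=108 & 0x7f = 0x6c; word=0x81a93b00
[0+:6] mode=52 & 0x3f = 0x34; word=0x81a93b34
word = 0x81a93b34 → big-endian bytes:
  [0]=0x81  [1]=0xa9  [2]=0x3b  [3]=0x34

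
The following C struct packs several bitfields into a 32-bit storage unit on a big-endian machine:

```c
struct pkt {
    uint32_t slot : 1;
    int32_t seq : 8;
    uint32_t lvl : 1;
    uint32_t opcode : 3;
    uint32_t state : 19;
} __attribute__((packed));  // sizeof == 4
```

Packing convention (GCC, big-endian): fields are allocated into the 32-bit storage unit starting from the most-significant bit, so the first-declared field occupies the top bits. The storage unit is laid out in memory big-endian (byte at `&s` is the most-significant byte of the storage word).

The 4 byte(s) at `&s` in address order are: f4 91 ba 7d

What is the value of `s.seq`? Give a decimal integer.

[0]=0xf4 [1]=0x91 [2]=0xba [3]=0x7d (big-endian) → word 0xf491ba7d
slot [31+:1] = (word>>31) & 0x1 = 1
seq [23+:8] = (word>>23) & 0xff = 233  ←
lvl [22+:1] = (word>>22) & 0x1 = 0
opcode [19+:3] = (word>>19) & 0x7 = 2
state [0+:19] = (word>>0) & 0x7ffff = 113277
seq signed 8b, MSB=1: 233 - 256 = -23

-23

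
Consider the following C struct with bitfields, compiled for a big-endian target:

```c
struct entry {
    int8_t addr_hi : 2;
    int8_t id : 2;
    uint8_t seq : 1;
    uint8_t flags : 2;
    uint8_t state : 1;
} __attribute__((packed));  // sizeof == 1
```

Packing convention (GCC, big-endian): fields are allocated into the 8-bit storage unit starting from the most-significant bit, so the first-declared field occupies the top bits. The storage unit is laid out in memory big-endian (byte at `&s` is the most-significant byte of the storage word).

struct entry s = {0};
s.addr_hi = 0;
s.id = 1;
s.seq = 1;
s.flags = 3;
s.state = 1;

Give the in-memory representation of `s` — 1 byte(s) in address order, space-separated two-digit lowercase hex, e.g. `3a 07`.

addr_hi (2b) val=0 bits=0x0 at bit 6: 0x00
id (2b) val=1 bits=0x1 at bit 4: 0x10
seq (1b) val=1 bits=0x1 at bit 3: 0x18
flags (2b) val=3 bits=0x3 at bit 1: 0x1e
state (1b) val=1 bits=0x1 at bit 0: 0x1f
word = 0x1f → big-endian bytes:
  [0]=0x1f

1f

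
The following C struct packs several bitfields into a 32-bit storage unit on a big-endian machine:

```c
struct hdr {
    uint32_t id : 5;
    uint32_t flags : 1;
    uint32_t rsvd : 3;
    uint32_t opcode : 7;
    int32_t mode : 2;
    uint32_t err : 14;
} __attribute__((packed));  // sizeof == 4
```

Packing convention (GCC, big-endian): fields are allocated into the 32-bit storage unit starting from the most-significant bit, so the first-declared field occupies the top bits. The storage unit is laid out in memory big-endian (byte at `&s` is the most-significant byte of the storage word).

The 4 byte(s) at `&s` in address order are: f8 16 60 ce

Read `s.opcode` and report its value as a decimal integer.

22

[0]=0xf8 [1]=0x16 [2]=0x60 [3]=0xce (big-endian) → word 0xf81660ce
id:5 @ bit 27 → (0xf81660ce>>27)&0x1f = 0x1f
flags:1 @ bit 26 → (0xf81660ce>>26)&0x1 = 0x0
rsvd:3 @ bit 23 → (0xf81660ce>>23)&0x7 = 0x0
opcode:7 @ bit 16 → (0xf81660ce>>16)&0x7f = 0x16  ←
mode:2 @ bit 14 → (0xf81660ce>>14)&0x3 = 0x1
err:14 @ bit 0 → (0xf81660ce>>0)&0x3fff = 0x20ce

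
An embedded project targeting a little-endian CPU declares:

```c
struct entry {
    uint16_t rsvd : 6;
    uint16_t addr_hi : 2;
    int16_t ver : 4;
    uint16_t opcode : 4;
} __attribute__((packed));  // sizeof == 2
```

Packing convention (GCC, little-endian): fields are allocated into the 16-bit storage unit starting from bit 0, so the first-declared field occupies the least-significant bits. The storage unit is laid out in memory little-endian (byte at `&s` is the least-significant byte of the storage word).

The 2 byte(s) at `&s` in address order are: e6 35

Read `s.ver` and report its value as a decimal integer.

[0]=0xe6 [1]=0x35 (little-endian) → word 0x35e6
rsvd [0+:6] = (word>>0) & 0x3f = 38
addr_hi [6+:2] = (word>>6) & 0x3 = 3
ver [8+:4] = (word>>8) & 0xf = 5  ←
opcode [12+:4] = (word>>12) & 0xf = 3
ver signed 4b, MSB=0: value = 5

5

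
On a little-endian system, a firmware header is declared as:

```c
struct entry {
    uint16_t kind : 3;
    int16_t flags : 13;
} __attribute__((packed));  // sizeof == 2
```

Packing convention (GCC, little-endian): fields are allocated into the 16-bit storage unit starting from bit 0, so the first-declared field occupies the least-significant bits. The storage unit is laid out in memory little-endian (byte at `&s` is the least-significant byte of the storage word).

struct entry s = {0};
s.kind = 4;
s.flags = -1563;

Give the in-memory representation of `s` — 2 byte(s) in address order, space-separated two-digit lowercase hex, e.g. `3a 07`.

kind:3 = 4 → 0x4 << 0 → word 0x0004
flags:13 = -1563 → 0x19e5 << 3 → word 0xcf2c
word = 0xcf2c → little-endian bytes:
  [0]=0x2c  [1]=0xcf

2c cf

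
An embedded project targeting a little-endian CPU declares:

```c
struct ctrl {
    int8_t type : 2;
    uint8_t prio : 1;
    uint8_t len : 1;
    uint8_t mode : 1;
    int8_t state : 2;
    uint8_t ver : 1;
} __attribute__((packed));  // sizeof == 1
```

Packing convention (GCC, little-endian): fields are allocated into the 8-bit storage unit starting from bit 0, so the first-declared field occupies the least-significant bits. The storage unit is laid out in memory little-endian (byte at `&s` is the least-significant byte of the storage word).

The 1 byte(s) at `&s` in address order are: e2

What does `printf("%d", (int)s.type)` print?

-2

[0]=0xe2 (little-endian) → word 0xe2
type:2 @ bit 0 → (0xe2>>0)&0x3 = 0x2  ←
prio:1 @ bit 2 → (0xe2>>2)&0x1 = 0x0
len:1 @ bit 3 → (0xe2>>3)&0x1 = 0x0
mode:1 @ bit 4 → (0xe2>>4)&0x1 = 0x0
state:2 @ bit 5 → (0xe2>>5)&0x3 = 0x3
ver:1 @ bit 7 → (0xe2>>7)&0x1 = 0x1
type signed 2b, MSB=1: 2 - 4 = -2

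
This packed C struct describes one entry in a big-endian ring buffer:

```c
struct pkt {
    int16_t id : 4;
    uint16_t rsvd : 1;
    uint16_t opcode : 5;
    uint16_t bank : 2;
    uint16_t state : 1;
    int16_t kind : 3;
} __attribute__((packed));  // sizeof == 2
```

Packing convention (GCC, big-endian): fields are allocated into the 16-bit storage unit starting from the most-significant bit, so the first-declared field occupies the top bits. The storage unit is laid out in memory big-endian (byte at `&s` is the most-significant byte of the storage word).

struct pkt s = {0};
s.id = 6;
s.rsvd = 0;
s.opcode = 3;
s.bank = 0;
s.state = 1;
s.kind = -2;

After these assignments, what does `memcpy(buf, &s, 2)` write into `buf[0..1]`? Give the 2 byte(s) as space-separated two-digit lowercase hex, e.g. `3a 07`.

id:4 = 6 → 0x6 << 12 → word 0x6000
rsvd:1 = 0 → 0x0 << 11 → word 0x6000
opcode:5 = 3 → 0x3 << 6 → word 0x60c0
bank:2 = 0 → 0x0 << 4 → word 0x60c0
state:1 = 1 → 0x1 << 3 → word 0x60c8
kind:3 = -2 → 0x6 << 0 → word 0x60ce
word = 0x60ce → big-endian bytes:
  [0]=0x60  [1]=0xce

60 ce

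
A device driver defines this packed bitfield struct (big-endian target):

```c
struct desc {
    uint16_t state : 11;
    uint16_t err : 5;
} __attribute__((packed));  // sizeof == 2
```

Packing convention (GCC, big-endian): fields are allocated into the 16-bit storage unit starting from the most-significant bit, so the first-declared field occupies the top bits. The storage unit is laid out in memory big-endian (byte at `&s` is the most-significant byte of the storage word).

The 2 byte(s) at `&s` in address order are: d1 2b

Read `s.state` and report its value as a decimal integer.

1673

[0]=0xd1 [1]=0x2b (big-endian) → word 0xd12b
state:11 @ bit 5 → (0xd12b>>5)&0x7ff = 0x689  ←
err:5 @ bit 0 → (0xd12b>>0)&0x1f = 0xb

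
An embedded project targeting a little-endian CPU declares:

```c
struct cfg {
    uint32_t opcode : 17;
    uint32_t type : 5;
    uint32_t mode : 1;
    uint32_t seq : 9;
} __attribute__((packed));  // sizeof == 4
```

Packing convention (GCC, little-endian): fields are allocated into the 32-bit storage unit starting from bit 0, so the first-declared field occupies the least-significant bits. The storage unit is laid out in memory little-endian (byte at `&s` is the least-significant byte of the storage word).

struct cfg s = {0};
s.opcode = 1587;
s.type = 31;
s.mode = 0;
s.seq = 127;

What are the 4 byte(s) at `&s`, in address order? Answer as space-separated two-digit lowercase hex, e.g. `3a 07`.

33 06 be 3f

opcode:17 = 1587 → 0x633 << 0 → word 0x00000633
type:5 = 31 → 0x1f << 17 → word 0x003e0633
mode:1 = 0 → 0x0 << 22 → word 0x003e0633
seq:9 = 127 → 0x7f << 23 → word 0x3fbe0633
word = 0x3fbe0633 → little-endian bytes:
  [0]=0x33  [1]=0x06  [2]=0xbe  [3]=0x3f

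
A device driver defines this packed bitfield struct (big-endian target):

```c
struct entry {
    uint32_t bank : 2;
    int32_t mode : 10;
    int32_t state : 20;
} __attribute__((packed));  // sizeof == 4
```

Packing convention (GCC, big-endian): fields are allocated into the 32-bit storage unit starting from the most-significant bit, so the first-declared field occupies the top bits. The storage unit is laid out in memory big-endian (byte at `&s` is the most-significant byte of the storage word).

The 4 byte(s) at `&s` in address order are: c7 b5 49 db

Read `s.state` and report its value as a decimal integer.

[0]=0xc7 [1]=0xb5 [2]=0x49 [3]=0xdb (big-endian) → word 0xc7b549db
bank:2 @ bit 30 → (0xc7b549db>>30)&0x3 = 0x3
mode:10 @ bit 20 → (0xc7b549db>>20)&0x3ff = 0x7b
state:20 @ bit 0 → (0xc7b549db>>0)&0xfffff = 0x549db  ←
state signed 20b, MSB=0: value = 346587

346587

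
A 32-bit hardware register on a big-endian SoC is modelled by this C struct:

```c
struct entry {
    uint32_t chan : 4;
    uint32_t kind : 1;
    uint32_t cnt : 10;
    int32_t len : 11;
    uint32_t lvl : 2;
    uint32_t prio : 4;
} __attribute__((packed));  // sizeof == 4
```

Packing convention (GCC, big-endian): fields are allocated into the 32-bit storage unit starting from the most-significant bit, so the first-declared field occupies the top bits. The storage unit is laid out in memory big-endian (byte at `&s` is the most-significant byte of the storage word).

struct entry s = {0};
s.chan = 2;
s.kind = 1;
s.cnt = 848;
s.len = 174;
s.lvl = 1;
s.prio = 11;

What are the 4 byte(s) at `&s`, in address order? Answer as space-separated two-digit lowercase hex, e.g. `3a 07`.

chan (4b) val=2 bits=0x2 at bit 28: 0x20000000
kind (1b) val=1 bits=0x1 at bit 27: 0x28000000
cnt (10b) val=848 bits=0x350 at bit 17: 0x2ea00000
len (11b) val=174 bits=0xae at bit 6: 0x2ea02b80
lvl (2b) val=1 bits=0x1 at bit 4: 0x2ea02b90
prio (4b) val=11 bits=0xb at bit 0: 0x2ea02b9b
word = 0x2ea02b9b → big-endian bytes:
  [0]=0x2e  [1]=0xa0  [2]=0x2b  [3]=0x9b

2e a0 2b 9b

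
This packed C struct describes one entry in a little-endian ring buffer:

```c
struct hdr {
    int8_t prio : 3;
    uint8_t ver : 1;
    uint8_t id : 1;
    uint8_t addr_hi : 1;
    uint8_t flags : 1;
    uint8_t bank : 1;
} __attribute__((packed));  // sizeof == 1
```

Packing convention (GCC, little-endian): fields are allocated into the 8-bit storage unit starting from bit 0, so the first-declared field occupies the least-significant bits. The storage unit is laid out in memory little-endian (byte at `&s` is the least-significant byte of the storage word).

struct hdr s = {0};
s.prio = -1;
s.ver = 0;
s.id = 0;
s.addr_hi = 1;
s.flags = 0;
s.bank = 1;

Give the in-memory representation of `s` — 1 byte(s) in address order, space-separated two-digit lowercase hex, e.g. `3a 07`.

a7

prio (3b) val=-1 bits=0x7 at bit 0: 0x07
ver (1b) val=0 bits=0x0 at bit 3: 0x07
id (1b) val=0 bits=0x0 at bit 4: 0x07
addr_hi (1b) val=1 bits=0x1 at bit 5: 0x27
flags (1b) val=0 bits=0x0 at bit 6: 0x27
bank (1b) val=1 bits=0x1 at bit 7: 0xa7
word = 0xa7 → little-endian bytes:
  [0]=0xa7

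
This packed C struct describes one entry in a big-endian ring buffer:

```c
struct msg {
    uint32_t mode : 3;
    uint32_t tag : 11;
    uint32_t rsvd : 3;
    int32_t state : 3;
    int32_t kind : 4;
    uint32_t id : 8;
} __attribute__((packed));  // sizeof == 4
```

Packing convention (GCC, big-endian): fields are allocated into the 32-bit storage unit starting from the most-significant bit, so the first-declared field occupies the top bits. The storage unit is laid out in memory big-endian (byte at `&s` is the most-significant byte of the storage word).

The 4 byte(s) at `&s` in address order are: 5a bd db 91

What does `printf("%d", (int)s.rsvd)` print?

3

[0]=0x5a [1]=0xbd [2]=0xdb [3]=0x91 (big-endian) → word 0x5abddb91
mode [29+:3] = (word>>29) & 0x7 = 2
tag [18+:11] = (word>>18) & 0x7ff = 1711
rsvd [15+:3] = (word>>15) & 0x7 = 3  ←
state [12+:3] = (word>>12) & 0x7 = 5
kind [8+:4] = (word>>8) & 0xf = 11
id [0+:8] = (word>>0) & 0xff = 145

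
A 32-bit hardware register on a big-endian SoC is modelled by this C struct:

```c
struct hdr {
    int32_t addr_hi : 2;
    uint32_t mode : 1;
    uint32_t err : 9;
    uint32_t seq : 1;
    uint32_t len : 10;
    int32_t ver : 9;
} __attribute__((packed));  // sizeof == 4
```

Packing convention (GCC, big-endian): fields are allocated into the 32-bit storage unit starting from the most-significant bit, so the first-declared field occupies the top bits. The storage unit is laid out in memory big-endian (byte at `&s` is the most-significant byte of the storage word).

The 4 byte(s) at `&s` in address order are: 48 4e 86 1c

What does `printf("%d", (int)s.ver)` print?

28

[0]=0x48 [1]=0x4e [2]=0x86 [3]=0x1c (big-endian) → word 0x484e861c
addr_hi [30+:2] = (word>>30) & 0x3 = 1
mode [29+:1] = (word>>29) & 0x1 = 0
err [20+:9] = (word>>20) & 0x1ff = 132
seq [19+:1] = (word>>19) & 0x1 = 1
len [9+:10] = (word>>9) & 0x3ff = 835
ver [0+:9] = (word>>0) & 0x1ff = 28  ←
ver signed 9b, MSB=0: value = 28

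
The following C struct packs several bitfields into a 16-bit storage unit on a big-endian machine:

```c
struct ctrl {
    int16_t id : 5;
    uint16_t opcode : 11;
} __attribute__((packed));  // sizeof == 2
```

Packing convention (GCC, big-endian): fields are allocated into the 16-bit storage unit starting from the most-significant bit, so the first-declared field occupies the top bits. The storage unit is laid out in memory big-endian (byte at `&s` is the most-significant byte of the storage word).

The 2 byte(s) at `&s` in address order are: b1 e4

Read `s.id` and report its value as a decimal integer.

-10

[0]=0xb1 [1]=0xe4 (big-endian) → word 0xb1e4
id [11+:5] = (word>>11) & 0x1f = 22  ←
opcode [0+:11] = (word>>0) & 0x7ff = 484
id signed 5b, MSB=1: 22 - 32 = -10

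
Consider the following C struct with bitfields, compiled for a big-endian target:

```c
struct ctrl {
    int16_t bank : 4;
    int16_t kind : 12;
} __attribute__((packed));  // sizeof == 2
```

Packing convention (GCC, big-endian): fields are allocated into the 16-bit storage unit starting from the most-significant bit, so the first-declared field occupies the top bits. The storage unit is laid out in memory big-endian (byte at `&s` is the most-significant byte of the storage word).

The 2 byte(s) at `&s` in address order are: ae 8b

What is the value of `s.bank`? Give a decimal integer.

[0]=0xae [1]=0x8b (big-endian) → word 0xae8b
bank [12+:4] = (word>>12) & 0xf = 10  ←
kind [0+:12] = (word>>0) & 0xfff = 3723
bank signed 4b, MSB=1: 10 - 16 = -6

-6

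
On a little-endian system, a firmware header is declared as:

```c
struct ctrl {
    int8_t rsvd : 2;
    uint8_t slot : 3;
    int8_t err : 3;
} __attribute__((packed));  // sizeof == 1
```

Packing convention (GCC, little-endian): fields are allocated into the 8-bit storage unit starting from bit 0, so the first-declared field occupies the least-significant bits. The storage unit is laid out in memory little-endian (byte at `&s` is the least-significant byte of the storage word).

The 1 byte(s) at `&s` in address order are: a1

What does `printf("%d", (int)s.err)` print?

-3

[0]=0xa1 (little-endian) → word 0xa1
rsvd [0+:2] = (word>>0) & 0x3 = 1
slot [2+:3] = (word>>2) & 0x7 = 0
err [5+:3] = (word>>5) & 0x7 = 5  ←
err signed 3b, MSB=1: 5 - 8 = -3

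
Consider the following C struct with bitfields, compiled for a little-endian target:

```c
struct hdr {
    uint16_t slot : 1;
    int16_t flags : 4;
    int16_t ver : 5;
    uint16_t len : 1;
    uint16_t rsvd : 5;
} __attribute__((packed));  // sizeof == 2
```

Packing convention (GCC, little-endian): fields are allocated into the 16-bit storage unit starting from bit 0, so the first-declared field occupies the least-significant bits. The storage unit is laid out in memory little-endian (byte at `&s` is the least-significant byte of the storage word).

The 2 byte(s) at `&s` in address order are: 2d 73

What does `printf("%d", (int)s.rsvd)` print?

[0]=0x2d [1]=0x73 (little-endian) → word 0x732d
slot:1 @ bit 0 → (0x732d>>0)&0x1 = 0x1
flags:4 @ bit 1 → (0x732d>>1)&0xf = 0x6
ver:5 @ bit 5 → (0x732d>>5)&0x1f = 0x19
len:1 @ bit 10 → (0x732d>>10)&0x1 = 0x0
rsvd:5 @ bit 11 → (0x732d>>11)&0x1f = 0xe  ←

14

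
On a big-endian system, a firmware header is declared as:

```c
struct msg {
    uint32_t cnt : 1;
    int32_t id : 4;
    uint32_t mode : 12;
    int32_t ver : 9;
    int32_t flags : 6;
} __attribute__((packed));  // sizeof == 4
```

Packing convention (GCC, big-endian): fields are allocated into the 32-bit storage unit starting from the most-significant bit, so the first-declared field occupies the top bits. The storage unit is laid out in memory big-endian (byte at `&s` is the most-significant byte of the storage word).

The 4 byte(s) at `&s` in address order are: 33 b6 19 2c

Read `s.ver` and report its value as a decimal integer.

[0]=0x33 [1]=0xb6 [2]=0x19 [3]=0x2c (big-endian) → word 0x33b6192c
cnt [31+:1] = (word>>31) & 0x1 = 0
id [27+:4] = (word>>27) & 0xf = 6
mode [15+:12] = (word>>15) & 0xfff = 1900
ver [6+:9] = (word>>6) & 0x1ff = 100  ←
flags [0+:6] = (word>>0) & 0x3f = 44
ver signed 9b, MSB=0: value = 100

100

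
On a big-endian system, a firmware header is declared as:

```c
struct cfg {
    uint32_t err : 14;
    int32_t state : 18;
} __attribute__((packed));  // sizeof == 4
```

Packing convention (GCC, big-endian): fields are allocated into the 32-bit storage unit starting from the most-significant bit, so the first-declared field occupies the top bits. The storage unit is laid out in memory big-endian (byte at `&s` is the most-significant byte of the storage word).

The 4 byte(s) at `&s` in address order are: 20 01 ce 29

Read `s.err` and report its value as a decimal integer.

2048

[0]=0x20 [1]=0x01 [2]=0xce [3]=0x29 (big-endian) → word 0x2001ce29
err:14 @ bit 18 → (0x2001ce29>>18)&0x3fff = 0x800  ←
state:18 @ bit 0 → (0x2001ce29>>0)&0x3ffff = 0x1ce29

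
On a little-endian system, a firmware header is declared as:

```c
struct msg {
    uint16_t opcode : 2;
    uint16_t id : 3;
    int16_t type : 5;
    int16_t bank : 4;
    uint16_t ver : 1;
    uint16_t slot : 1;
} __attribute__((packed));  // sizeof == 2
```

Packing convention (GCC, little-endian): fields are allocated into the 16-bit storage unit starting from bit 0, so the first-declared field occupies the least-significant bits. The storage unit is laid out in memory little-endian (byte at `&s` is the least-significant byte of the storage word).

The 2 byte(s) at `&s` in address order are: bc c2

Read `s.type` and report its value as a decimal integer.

[0]=0xbc [1]=0xc2 (little-endian) → word 0xc2bc
opcode:2 @ bit 0 → (0xc2bc>>0)&0x3 = 0x0
id:3 @ bit 2 → (0xc2bc>>2)&0x7 = 0x7
type:5 @ bit 5 → (0xc2bc>>5)&0x1f = 0x15  ←
bank:4 @ bit 10 → (0xc2bc>>10)&0xf = 0x0
ver:1 @ bit 14 → (0xc2bc>>14)&0x1 = 0x1
slot:1 @ bit 15 → (0xc2bc>>15)&0x1 = 0x1
type signed 5b, MSB=1: 21 - 32 = -11

-11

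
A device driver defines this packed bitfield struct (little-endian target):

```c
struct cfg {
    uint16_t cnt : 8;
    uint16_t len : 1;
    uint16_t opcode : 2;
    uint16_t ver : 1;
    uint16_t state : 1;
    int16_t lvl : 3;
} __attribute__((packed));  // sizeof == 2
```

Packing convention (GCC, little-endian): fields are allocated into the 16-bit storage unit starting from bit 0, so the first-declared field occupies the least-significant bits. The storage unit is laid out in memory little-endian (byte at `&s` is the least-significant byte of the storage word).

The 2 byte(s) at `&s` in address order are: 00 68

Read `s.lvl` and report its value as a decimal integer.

[0]=0x00 [1]=0x68 (little-endian) → word 0x6800
cnt [0+:8] = (word>>0) & 0xff = 0
len [8+:1] = (word>>8) & 0x1 = 0
opcode [9+:2] = (word>>9) & 0x3 = 0
ver [11+:1] = (word>>11) & 0x1 = 1
state [12+:1] = (word>>12) & 0x1 = 0
lvl [13+:3] = (word>>13) & 0x7 = 3  ←
lvl signed 3b, MSB=0: value = 3

3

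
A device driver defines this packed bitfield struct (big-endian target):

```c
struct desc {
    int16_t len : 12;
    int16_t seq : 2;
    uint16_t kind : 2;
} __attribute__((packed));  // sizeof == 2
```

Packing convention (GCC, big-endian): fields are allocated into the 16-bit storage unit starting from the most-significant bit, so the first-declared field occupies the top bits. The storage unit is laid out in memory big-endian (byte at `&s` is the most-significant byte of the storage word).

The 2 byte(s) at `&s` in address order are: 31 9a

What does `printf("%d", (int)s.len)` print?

793

[0]=0x31 [1]=0x9a (big-endian) → word 0x319a
len [4+:12] = (word>>4) & 0xfff = 793  ←
seq [2+:2] = (word>>2) & 0x3 = 2
kind [0+:2] = (word>>0) & 0x3 = 2
len signed 12b, MSB=0: value = 793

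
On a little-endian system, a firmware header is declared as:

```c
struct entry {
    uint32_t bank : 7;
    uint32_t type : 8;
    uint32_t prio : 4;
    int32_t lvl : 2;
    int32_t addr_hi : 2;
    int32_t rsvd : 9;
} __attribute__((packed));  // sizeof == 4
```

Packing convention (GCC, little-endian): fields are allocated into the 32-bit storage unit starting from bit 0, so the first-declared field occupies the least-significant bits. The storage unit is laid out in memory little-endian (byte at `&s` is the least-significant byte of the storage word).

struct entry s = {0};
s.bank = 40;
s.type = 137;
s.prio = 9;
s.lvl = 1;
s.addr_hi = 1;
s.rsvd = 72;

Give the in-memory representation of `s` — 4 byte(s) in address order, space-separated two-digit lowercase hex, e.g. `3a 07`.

bank (7b) val=40 bits=0x28 at bit 0: 0x00000028
type (8b) val=137 bits=0x89 at bit 7: 0x000044a8
prio (4b) val=9 bits=0x9 at bit 15: 0x0004c4a8
lvl (2b) val=1 bits=0x1 at bit 19: 0x000cc4a8
addr_hi (2b) val=1 bits=0x1 at bit 21: 0x002cc4a8
rsvd (9b) val=72 bits=0x48 at bit 23: 0x242cc4a8
word = 0x242cc4a8 → little-endian bytes:
  [0]=0xa8  [1]=0xc4  [2]=0x2c  [3]=0x24

a8 c4 2c 24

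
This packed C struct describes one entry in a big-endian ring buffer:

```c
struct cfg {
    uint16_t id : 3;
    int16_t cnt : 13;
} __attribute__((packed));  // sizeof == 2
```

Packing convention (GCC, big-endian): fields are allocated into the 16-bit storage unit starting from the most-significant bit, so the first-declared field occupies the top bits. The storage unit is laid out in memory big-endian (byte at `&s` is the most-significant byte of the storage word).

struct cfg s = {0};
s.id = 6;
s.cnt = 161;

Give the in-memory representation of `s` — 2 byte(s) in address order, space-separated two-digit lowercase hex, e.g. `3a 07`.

[13+:3] id=6 & 0x7 = 0x6; word=0xc000
[0+:13] cnt=161 & 0x1fff = 0xa1; word=0xc0a1
word = 0xc0a1 → big-endian bytes:
  [0]=0xc0  [1]=0xa1

c0 a1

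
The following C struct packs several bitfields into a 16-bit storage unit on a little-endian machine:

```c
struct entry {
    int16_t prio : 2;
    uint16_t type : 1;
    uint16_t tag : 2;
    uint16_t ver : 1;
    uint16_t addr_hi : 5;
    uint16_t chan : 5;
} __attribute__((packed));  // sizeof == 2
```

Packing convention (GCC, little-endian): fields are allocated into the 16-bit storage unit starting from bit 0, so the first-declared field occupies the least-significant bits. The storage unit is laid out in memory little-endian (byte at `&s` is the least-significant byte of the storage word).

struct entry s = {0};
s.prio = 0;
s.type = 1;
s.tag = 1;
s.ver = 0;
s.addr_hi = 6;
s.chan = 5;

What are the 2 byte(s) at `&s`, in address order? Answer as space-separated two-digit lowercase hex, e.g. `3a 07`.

8c 29

prio (2b) val=0 bits=0x0 at bit 0: 0x0000
type (1b) val=1 bits=0x1 at bit 2: 0x0004
tag (2b) val=1 bits=0x1 at bit 3: 0x000c
ver (1b) val=0 bits=0x0 at bit 5: 0x000c
addr_hi (5b) val=6 bits=0x6 at bit 6: 0x018c
chan (5b) val=5 bits=0x5 at bit 11: 0x298c
word = 0x298c → little-endian bytes:
  [0]=0x8c  [1]=0x29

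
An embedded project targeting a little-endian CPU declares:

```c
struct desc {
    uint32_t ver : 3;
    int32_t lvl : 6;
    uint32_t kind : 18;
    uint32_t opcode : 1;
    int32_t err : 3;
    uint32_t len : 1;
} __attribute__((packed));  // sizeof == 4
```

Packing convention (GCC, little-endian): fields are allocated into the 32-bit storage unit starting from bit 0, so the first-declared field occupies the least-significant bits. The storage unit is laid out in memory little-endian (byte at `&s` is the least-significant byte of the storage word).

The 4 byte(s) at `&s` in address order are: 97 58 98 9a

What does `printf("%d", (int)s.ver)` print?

[0]=0x97 [1]=0x58 [2]=0x98 [3]=0x9a (little-endian) → word 0x9a985897
ver [0+:3] = (word>>0) & 0x7 = 7  ←
lvl [3+:6] = (word>>3) & 0x3f = 18
kind [9+:18] = (word>>9) & 0x3ffff = 85036
opcode [27+:1] = (word>>27) & 0x1 = 1
err [28+:3] = (word>>28) & 0x7 = 1
len [31+:1] = (word>>31) & 0x1 = 1

7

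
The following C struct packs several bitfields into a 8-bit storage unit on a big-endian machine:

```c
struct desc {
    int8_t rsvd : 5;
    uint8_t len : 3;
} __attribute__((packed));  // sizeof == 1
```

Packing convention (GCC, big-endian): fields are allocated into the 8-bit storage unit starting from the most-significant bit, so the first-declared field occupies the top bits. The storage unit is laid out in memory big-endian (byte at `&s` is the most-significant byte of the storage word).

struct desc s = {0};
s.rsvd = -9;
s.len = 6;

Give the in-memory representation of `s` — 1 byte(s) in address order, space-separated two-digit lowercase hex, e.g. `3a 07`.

be

rsvd:5 = -9 → 0x17 << 3 → word 0xb8
len:3 = 6 → 0x6 << 0 → word 0xbe
word = 0xbe → big-endian bytes:
  [0]=0xbe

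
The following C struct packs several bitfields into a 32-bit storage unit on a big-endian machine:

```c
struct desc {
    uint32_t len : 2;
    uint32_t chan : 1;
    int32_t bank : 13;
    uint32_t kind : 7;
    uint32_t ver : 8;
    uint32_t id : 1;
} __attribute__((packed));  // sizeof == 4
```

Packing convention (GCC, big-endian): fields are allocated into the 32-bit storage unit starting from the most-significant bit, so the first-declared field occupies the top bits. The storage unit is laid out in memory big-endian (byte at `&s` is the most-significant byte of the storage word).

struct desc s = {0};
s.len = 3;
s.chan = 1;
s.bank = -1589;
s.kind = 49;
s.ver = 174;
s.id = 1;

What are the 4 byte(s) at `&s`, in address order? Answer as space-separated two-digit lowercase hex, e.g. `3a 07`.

f9 cb 63 5d

[30+:2] len=3 & 0x3 = 0x3; word=0xc0000000
[29+:1] chan=1 & 0x1 = 0x1; word=0xe0000000
[16+:13] bank=-1589 & 0x1fff = 0x19cb; word=0xf9cb0000
[9+:7] kind=49 & 0x7f = 0x31; word=0xf9cb6200
[1+:8] ver=174 & 0xff = 0xae; word=0xf9cb635c
[0+:1] id=1 & 0x1 = 0x1; word=0xf9cb635d
word = 0xf9cb635d → big-endian bytes:
  [0]=0xf9  [1]=0xcb  [2]=0x63  [3]=0x5d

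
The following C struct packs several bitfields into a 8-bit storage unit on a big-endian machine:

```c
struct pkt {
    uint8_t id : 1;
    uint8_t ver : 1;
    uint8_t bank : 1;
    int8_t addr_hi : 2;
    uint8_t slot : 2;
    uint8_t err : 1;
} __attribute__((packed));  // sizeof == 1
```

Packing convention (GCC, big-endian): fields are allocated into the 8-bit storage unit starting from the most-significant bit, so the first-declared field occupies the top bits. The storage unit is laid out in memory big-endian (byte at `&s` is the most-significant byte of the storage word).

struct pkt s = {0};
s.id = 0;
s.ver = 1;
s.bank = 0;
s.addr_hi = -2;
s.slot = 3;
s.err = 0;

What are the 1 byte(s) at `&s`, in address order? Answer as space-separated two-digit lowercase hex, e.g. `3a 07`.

56

id:1 = 0 → 0x0 << 7 → word 0x00
ver:1 = 1 → 0x1 << 6 → word 0x40
bank:1 = 0 → 0x0 << 5 → word 0x40
addr_hi:2 = -2 → 0x2 << 3 → word 0x50
slot:2 = 3 → 0x3 << 1 → word 0x56
err:1 = 0 → 0x0 << 0 → word 0x56
word = 0x56 → big-endian bytes:
  [0]=0x56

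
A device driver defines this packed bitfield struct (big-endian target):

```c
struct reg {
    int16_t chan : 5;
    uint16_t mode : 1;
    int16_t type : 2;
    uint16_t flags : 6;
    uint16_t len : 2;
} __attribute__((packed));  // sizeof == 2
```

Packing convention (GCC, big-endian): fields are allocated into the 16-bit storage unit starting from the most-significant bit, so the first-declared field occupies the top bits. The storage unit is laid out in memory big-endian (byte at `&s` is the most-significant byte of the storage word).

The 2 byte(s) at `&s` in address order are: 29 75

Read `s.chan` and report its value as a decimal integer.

[0]=0x29 [1]=0x75 (big-endian) → word 0x2975
chan:5 @ bit 11 → (0x2975>>11)&0x1f = 0x5  ←
mode:1 @ bit 10 → (0x2975>>10)&0x1 = 0x0
type:2 @ bit 8 → (0x2975>>8)&0x3 = 0x1
flags:6 @ bit 2 → (0x2975>>2)&0x3f = 0x1d
len:2 @ bit 0 → (0x2975>>0)&0x3 = 0x1
chan signed 5b, MSB=0: value = 5

5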